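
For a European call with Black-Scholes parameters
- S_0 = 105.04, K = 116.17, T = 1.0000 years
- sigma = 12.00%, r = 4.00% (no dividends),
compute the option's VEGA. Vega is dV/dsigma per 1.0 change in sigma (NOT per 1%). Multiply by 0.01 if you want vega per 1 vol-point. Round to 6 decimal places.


d1 = -0.4459450461; d2 = -0.5659450461
phi(d1) = 0.3611824577; exp(-qT) = 1.0000000000; exp(-rT) = 0.9607894392
Vega = S * exp(-qT) * phi(d1) * sqrt(T) = 105.0400 * 1.0000000000 * 0.3611824577 * 1.0000000000 = 37.938605

Answer: Vega = 37.938605


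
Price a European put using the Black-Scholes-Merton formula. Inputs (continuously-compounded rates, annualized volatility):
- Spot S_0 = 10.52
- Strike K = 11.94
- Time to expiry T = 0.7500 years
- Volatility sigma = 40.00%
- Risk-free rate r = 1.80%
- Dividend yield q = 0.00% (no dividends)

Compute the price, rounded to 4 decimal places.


d1 = (ln(S/K) + (r - q + 0.5*sigma^2) * T) / (sigma * sqrt(T)) = -0.15333240
d2 = d1 - sigma * sqrt(T) = -0.49974256
exp(-rT) = 0.98659072; exp(-qT) = 1.00000000
P = K * exp(-rT) * N(-d2) - S_0 * exp(-qT) * N(-d1)
N(-d1) = 0.56093192; N(-d2) = 0.69137182
P = 11.9400 * 0.98659072 * 0.69137182 - 10.5200 * 1.00000000 * 0.56093192 = 2.2433

Answer: Price = 2.2433


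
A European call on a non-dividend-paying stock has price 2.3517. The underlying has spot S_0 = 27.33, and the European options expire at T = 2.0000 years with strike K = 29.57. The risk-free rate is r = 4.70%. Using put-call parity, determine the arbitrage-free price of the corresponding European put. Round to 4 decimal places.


Answer: Put price = 1.9388

Derivation:
Put-call parity: C - P = S_0 * exp(-qT) - K * exp(-rT).
S_0 * exp(-qT) = 27.3300 * 1.00000000 = 27.33000000
K * exp(-rT) = 29.5700 * 0.91028276 = 26.91706128
P = C - S*exp(-qT) + K*exp(-rT)
P = 2.3517 - 27.33000000 + 26.91706128 = 1.9388


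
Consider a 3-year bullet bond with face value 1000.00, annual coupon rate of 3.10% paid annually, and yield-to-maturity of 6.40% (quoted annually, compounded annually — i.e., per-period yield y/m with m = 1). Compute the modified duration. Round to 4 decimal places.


Coupon per period c = face * coupon_rate / m = 31.000000
Periods per year m = 1; per-period yield y/m = 0.064000
Number of cashflows N = 3
Cashflows (t years, CF_t, discount factor 1/(1+y/m)^(m*t), PV):
  t = 1.0000: CF_t = 31.000000, DF = 0.939850, PV = 29.135338
  t = 2.0000: CF_t = 31.000000, DF = 0.883317, PV = 27.382837
  t = 3.0000: CF_t = 1031.000000, DF = 0.830185, PV = 855.921196
Price P = sum_t PV_t = 912.439371
First compute Macaulay numerator sum_t t * PV_t:
  t * PV_t at t = 1.0000: 29.135338
  t * PV_t at t = 2.0000: 54.765674
  t * PV_t at t = 3.0000: 2567.763588
Macaulay duration D = 2651.664600 / 912.439371 = 2.906127
Modified duration = D / (1 + y/m) = 2.906127 / (1 + 0.064000) = 2.731322

Answer: Modified duration = 2.7313


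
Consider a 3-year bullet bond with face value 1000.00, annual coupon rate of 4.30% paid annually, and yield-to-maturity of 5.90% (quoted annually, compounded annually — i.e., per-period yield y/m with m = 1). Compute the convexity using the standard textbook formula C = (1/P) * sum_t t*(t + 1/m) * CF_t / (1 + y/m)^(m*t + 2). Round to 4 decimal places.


Answer: Convexity = 10.1076

Derivation:
Coupon per period c = face * coupon_rate / m = 43.000000
Periods per year m = 1; per-period yield y/m = 0.059000
Number of cashflows N = 3
Cashflows (t years, CF_t, discount factor 1/(1+y/m)^(m*t), PV):
  t = 1.0000: CF_t = 43.000000, DF = 0.944287, PV = 40.604344
  t = 2.0000: CF_t = 43.000000, DF = 0.891678, PV = 38.342156
  t = 3.0000: CF_t = 1043.000000, DF = 0.842000, PV = 878.206057
Price P = sum_t PV_t = 957.152557
Convexity numerator sum_t t*(t + 1/m) * CF_t / (1+y/m)^(m*t + 2):
  t = 1.0000: term = 72.412005
  t = 2.0000: term = 205.133158
  t = 3.0000: term = 9396.924855
Convexity = (1/P) * sum = 9674.470018 / 957.152557 = 10.107553


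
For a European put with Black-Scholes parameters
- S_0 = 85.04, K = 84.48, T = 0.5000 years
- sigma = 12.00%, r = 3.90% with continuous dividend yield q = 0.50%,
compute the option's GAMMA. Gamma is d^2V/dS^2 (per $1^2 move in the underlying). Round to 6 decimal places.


d1 = 0.3206365573; d2 = 0.2357837436
phi(d1) = 0.3789532494; exp(-qT) = 0.9975031224; exp(-rT) = 0.9806888952
Gamma = exp(-qT) * phi(d1) / (S * sigma * sqrt(T)) = 0.9975031224 * 0.3789532494 / (85.0400 * 0.1200 * 0.7071067812) = 0.052385

Answer: Gamma = 0.052385


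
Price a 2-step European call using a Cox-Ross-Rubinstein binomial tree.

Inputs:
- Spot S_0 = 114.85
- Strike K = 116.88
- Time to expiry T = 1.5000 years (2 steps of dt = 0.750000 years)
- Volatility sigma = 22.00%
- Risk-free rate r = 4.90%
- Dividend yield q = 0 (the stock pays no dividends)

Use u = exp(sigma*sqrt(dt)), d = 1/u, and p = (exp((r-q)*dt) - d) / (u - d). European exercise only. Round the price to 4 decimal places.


dt = T/N = 0.750000
u = exp(sigma*sqrt(dt)) = 1.209885; d = 1/u = 0.826525
p = (exp((r-q)*dt) - d) / (u - d) = 0.550158
Discount per step: exp(-r*dt) = 0.963917
Stock lattice S(k, i) with i counting down-moves:
  k=0: S(0,0) = 114.8500
  k=1: S(1,0) = 138.9553; S(1,1) = 94.9264
  k=2: S(2,0) = 168.1200; S(2,1) = 114.8500; S(2,2) = 78.4590
Terminal payoffs V(N, i) = max(S_T - K, 0):
  V(2,0) = 51.240016; V(2,1) = 0.000000; V(2,2) = 0.000000
Backward induction: V(k, i) = exp(-r*dt) * [p * V(k+1, i) + (1-p) * V(k+1, i+1)].
  V(1,0) = exp(-r*dt) * [p*51.240016 + (1-p)*0.000000] = 27.172930
  V(1,1) = exp(-r*dt) * [p*0.000000 + (1-p)*0.000000] = 0.000000
  V(0,0) = exp(-r*dt) * [p*27.172930 + (1-p)*0.000000] = 14.409991

Answer: Price = V(0,0) = 14.4100


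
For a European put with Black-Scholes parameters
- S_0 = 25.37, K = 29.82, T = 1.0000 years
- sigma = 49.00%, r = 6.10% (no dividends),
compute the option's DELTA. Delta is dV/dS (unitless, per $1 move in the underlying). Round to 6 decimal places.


Answer: Delta = -0.484178

Derivation:
d1 = 0.0396695189; d2 = -0.4503304811
phi(d1) = 0.3986285020; exp(-qT) = 1.0000000000; exp(-rT) = 0.9408232398
N(-d1) = 0.4841783015
Delta = -exp(-qT) * N(-d1) = -1.0000000000 * 0.4841783015 = -0.484178


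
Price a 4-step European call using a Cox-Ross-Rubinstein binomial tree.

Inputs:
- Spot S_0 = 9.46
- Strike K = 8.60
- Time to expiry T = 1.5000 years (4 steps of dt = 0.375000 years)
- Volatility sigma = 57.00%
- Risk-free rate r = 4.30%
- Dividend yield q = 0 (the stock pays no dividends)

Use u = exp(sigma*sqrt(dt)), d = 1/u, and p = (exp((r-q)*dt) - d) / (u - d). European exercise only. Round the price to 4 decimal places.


Answer: Price = V(0,0) = 3.1297

Derivation:
dt = T/N = 0.375000
u = exp(sigma*sqrt(dt)) = 1.417723; d = 1/u = 0.705356
p = (exp((r-q)*dt) - d) / (u - d) = 0.436432
Discount per step: exp(-r*dt) = 0.984004
Stock lattice S(k, i) with i counting down-moves:
  k=0: S(0,0) = 9.4600
  k=1: S(1,0) = 13.4117; S(1,1) = 6.6727
  k=2: S(2,0) = 19.0140; S(2,1) = 9.4600; S(2,2) = 4.7066
  k=3: S(3,0) = 26.9566; S(3,1) = 13.4117; S(3,2) = 6.6727; S(3,3) = 3.3198
  k=4: S(4,0) = 38.2170; S(4,1) = 19.0140; S(4,2) = 9.4600; S(4,3) = 4.7066; S(4,4) = 2.3417
Terminal payoffs V(N, i) = max(S_T - K, 0):
  V(4,0) = 29.617042; V(4,1) = 10.414027; V(4,2) = 0.860000; V(4,3) = 0.000000; V(4,4) = 0.000000
Backward induction: V(k, i) = exp(-r*dt) * [p * V(k+1, i) + (1-p) * V(k+1, i+1)].
  V(3,0) = exp(-r*dt) * [p*29.617042 + (1-p)*10.414027] = 18.494192
  V(3,1) = exp(-r*dt) * [p*10.414027 + (1-p)*0.860000] = 4.949226
  V(3,2) = exp(-r*dt) * [p*0.860000 + (1-p)*0.000000] = 0.369327
  V(3,3) = exp(-r*dt) * [p*0.000000 + (1-p)*0.000000] = 0.000000
  V(2,0) = exp(-r*dt) * [p*18.494192 + (1-p)*4.949226] = 10.686952
  V(2,1) = exp(-r*dt) * [p*4.949226 + (1-p)*0.369327] = 2.330259
  V(2,2) = exp(-r*dt) * [p*0.369327 + (1-p)*0.000000] = 0.158608
  V(1,0) = exp(-r*dt) * [p*10.686952 + (1-p)*2.330259] = 5.881771
  V(1,1) = exp(-r*dt) * [p*2.330259 + (1-p)*0.158608] = 1.088688
  V(0,0) = exp(-r*dt) * [p*5.881771 + (1-p)*1.088688] = 3.129666


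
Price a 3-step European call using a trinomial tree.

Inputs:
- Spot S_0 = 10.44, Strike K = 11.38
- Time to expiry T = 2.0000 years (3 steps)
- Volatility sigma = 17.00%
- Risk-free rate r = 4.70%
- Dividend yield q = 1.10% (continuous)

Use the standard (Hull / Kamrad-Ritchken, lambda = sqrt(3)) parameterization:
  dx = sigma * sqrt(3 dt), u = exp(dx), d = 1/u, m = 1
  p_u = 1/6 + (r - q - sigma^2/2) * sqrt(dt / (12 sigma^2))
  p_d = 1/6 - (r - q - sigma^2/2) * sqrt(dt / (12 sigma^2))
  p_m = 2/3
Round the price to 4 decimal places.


Answer: Price = V(0,0) = 0.9370

Derivation:
dt = T/N = 0.666667; dx = sigma*sqrt(3*dt) = 0.240416
u = exp(dx) = 1.271778; d = 1/u = 0.786300
p_u = 0.196545, p_m = 0.666667, p_d = 0.136788
Discount per step: exp(-r*dt) = 0.969152
Stock lattice S(k, j) with j the centered position index:
  k=0: S(0,+0) = 10.4400
  k=1: S(1,-1) = 8.2090; S(1,+0) = 10.4400; S(1,+1) = 13.2774
  k=2: S(2,-2) = 6.4547; S(2,-1) = 8.2090; S(2,+0) = 10.4400; S(2,+1) = 13.2774; S(2,+2) = 16.8859
  k=3: S(3,-3) = 5.0754; S(3,-2) = 6.4547; S(3,-1) = 8.2090; S(3,+0) = 10.4400; S(3,+1) = 13.2774; S(3,+2) = 16.8859; S(3,+3) = 21.4751
Terminal payoffs V(N, j) = max(S_T - K, 0):
  V(3,-3) = 0.000000; V(3,-2) = 0.000000; V(3,-1) = 0.000000; V(3,+0) = 0.000000; V(3,+1) = 1.897367; V(3,+2) = 5.505870; V(3,+3) = 10.095087
Backward induction: V(k, j) = exp(-r*dt) * [p_u * V(k+1, j+1) + p_m * V(k+1, j) + p_d * V(k+1, j-1)]
  V(2,-2) = exp(-r*dt) * [p_u*0.000000 + p_m*0.000000 + p_d*0.000000] = 0.000000
  V(2,-1) = exp(-r*dt) * [p_u*0.000000 + p_m*0.000000 + p_d*0.000000] = 0.000000
  V(2,+0) = exp(-r*dt) * [p_u*1.897367 + p_m*0.000000 + p_d*0.000000] = 0.361415
  V(2,+1) = exp(-r*dt) * [p_u*5.505870 + p_m*1.897367 + p_d*0.000000] = 2.274664
  V(2,+2) = exp(-r*dt) * [p_u*10.095087 + p_m*5.505870 + p_d*1.897367] = 5.731820
  V(1,-1) = exp(-r*dt) * [p_u*0.361415 + p_m*0.000000 + p_d*0.000000] = 0.068843
  V(1,+0) = exp(-r*dt) * [p_u*2.274664 + p_m*0.361415 + p_d*0.000000] = 0.666795
  V(1,+1) = exp(-r*dt) * [p_u*5.731820 + p_m*2.274664 + p_d*0.361415] = 2.609387
  V(0,+0) = exp(-r*dt) * [p_u*2.609387 + p_m*0.666795 + p_d*0.068843] = 0.936986


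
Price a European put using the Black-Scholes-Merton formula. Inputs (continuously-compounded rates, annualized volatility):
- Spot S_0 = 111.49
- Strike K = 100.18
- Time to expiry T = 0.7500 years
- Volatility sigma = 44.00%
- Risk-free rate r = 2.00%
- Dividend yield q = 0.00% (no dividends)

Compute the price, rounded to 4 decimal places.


d1 = (ln(S/K) + (r - q + 0.5*sigma^2) * T) / (sigma * sqrt(T)) = 0.51060420
d2 = d1 - sigma * sqrt(T) = 0.12955303
exp(-rT) = 0.98511194; exp(-qT) = 1.00000000
P = K * exp(-rT) * N(-d2) - S_0 * exp(-qT) * N(-d1)
N(-d1) = 0.30481412; N(-d2) = 0.44846004
P = 100.1800 * 0.98511194 * 0.44846004 - 111.4900 * 1.00000000 * 0.30481412 = 10.2741

Answer: Price = 10.2741


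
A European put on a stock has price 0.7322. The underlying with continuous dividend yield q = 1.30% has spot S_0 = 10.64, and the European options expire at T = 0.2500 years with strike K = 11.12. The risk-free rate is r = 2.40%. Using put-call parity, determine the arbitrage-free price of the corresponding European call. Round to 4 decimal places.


Answer: Call price = 0.2842

Derivation:
Put-call parity: C - P = S_0 * exp(-qT) - K * exp(-rT).
S_0 * exp(-qT) = 10.6400 * 0.99675528 = 10.60547613
K * exp(-rT) = 11.1200 * 0.99401796 = 11.05347976
C = P + S*exp(-qT) - K*exp(-rT)
C = 0.7322 + 10.60547613 - 11.05347976 = 0.2842


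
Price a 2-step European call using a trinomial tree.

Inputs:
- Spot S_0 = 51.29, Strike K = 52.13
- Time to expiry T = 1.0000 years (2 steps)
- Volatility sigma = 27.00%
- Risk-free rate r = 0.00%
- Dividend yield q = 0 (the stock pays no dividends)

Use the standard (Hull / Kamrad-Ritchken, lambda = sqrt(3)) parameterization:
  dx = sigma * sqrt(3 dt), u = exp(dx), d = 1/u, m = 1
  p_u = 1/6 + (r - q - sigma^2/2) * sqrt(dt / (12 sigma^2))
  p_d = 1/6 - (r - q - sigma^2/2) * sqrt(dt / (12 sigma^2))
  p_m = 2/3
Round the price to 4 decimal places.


Answer: Price = V(0,0) = 4.4868

Derivation:
dt = T/N = 0.500000; dx = sigma*sqrt(3*dt) = 0.330681
u = exp(dx) = 1.391916; d = 1/u = 0.718434
p_u = 0.139110, p_m = 0.666667, p_d = 0.194223
Discount per step: exp(-r*dt) = 1.000000
Stock lattice S(k, j) with j the centered position index:
  k=0: S(0,+0) = 51.2900
  k=1: S(1,-1) = 36.8485; S(1,+0) = 51.2900; S(1,+1) = 71.3914
  k=2: S(2,-2) = 26.4732; S(2,-1) = 36.8485; S(2,+0) = 51.2900; S(2,+1) = 71.3914; S(2,+2) = 99.3708
Terminal payoffs V(N, j) = max(S_T - K, 0):
  V(2,-2) = 0.000000; V(2,-1) = 0.000000; V(2,+0) = 0.000000; V(2,+1) = 19.261365; V(2,+2) = 47.240773
Backward induction: V(k, j) = exp(-r*dt) * [p_u * V(k+1, j+1) + p_m * V(k+1, j) + p_d * V(k+1, j-1)]
  V(1,-1) = exp(-r*dt) * [p_u*0.000000 + p_m*0.000000 + p_d*0.000000] = 0.000000
  V(1,+0) = exp(-r*dt) * [p_u*19.261365 + p_m*0.000000 + p_d*0.000000] = 2.679447
  V(1,+1) = exp(-r*dt) * [p_u*47.240773 + p_m*19.261365 + p_d*0.000000] = 19.412569
  V(0,+0) = exp(-r*dt) * [p_u*19.412569 + p_m*2.679447 + p_d*0.000000] = 4.486778


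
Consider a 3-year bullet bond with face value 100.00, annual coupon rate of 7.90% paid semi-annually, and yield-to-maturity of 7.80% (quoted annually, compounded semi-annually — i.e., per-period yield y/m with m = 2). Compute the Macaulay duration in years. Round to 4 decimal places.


Coupon per period c = face * coupon_rate / m = 3.950000
Periods per year m = 2; per-period yield y/m = 0.039000
Number of cashflows N = 6
Cashflows (t years, CF_t, discount factor 1/(1+y/m)^(m*t), PV):
  t = 0.5000: CF_t = 3.950000, DF = 0.962464, PV = 3.801732
  t = 1.0000: CF_t = 3.950000, DF = 0.926337, PV = 3.659030
  t = 1.5000: CF_t = 3.950000, DF = 0.891566, PV = 3.521685
  t = 2.0000: CF_t = 3.950000, DF = 0.858100, PV = 3.389494
  t = 2.5000: CF_t = 3.950000, DF = 0.825890, PV = 3.262266
  t = 3.0000: CF_t = 103.950000, DF = 0.794889, PV = 82.628755
Price P = sum_t PV_t = 100.262962
Macaulay numerator sum_t t * PV_t:
  t * PV_t at t = 0.5000: 1.900866
  t * PV_t at t = 1.0000: 3.659030
  t * PV_t at t = 1.5000: 5.282527
  t * PV_t at t = 2.0000: 6.778989
  t * PV_t at t = 2.5000: 8.155665
  t * PV_t at t = 3.0000: 247.886265
Macaulay duration D = (sum_t t * PV_t) / P = 273.663341 / 100.262962 = 2.729456

Answer: Macaulay duration = 2.7295 years


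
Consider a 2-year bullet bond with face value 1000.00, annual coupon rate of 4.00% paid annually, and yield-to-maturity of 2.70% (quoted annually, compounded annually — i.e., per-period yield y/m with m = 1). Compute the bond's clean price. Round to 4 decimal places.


Answer: Price = 1024.9837

Derivation:
Coupon per period c = face * coupon_rate / m = 40.000000
Periods per year m = 1; per-period yield y/m = 0.027000
Number of cashflows N = 2
Cashflows (t years, CF_t, discount factor 1/(1+y/m)^(m*t), PV):
  t = 1.0000: CF_t = 40.000000, DF = 0.973710, PV = 38.948393
  t = 2.0000: CF_t = 1040.000000, DF = 0.948111, PV = 986.035275
Price P = sum_t PV_t = 1024.983669


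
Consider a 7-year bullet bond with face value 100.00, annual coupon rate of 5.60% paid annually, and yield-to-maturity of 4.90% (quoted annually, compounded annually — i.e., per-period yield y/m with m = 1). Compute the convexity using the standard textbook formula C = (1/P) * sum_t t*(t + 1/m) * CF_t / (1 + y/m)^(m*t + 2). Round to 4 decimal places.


Coupon per period c = face * coupon_rate / m = 5.600000
Periods per year m = 1; per-period yield y/m = 0.049000
Number of cashflows N = 7
Cashflows (t years, CF_t, discount factor 1/(1+y/m)^(m*t), PV):
  t = 1.0000: CF_t = 5.600000, DF = 0.953289, PV = 5.338418
  t = 2.0000: CF_t = 5.600000, DF = 0.908760, PV = 5.089054
  t = 3.0000: CF_t = 5.600000, DF = 0.866310, PV = 4.851338
  t = 4.0000: CF_t = 5.600000, DF = 0.825844, PV = 4.624727
  t = 5.0000: CF_t = 5.600000, DF = 0.787268, PV = 4.408700
  t = 6.0000: CF_t = 5.600000, DF = 0.750494, PV = 4.202765
  t = 7.0000: CF_t = 105.600000, DF = 0.715437, PV = 75.550180
Price P = sum_t PV_t = 104.065181
Convexity numerator sum_t t*(t + 1/m) * CF_t / (1+y/m)^(m*t + 2):
  t = 1.0000: term = 9.702677
  t = 2.0000: term = 27.748360
  t = 3.0000: term = 52.904405
  t = 4.0000: term = 84.055298
  t = 5.0000: term = 120.193467
  t = 6.0000: term = 160.410729
  t = 7.0000: term = 3844.789359
Convexity = (1/P) * sum = 4299.804295 / 104.065181 = 41.318376

Answer: Convexity = 41.3184


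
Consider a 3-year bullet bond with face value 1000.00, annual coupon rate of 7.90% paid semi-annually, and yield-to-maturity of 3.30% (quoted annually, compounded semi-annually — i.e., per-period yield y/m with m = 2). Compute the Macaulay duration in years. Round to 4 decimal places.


Coupon per period c = face * coupon_rate / m = 39.500000
Periods per year m = 2; per-period yield y/m = 0.016500
Number of cashflows N = 6
Cashflows (t years, CF_t, discount factor 1/(1+y/m)^(m*t), PV):
  t = 0.5000: CF_t = 39.500000, DF = 0.983768, PV = 38.858829
  t = 1.0000: CF_t = 39.500000, DF = 0.967799, PV = 38.228066
  t = 1.5000: CF_t = 39.500000, DF = 0.952090, PV = 37.607542
  t = 2.0000: CF_t = 39.500000, DF = 0.936635, PV = 36.997090
  t = 2.5000: CF_t = 39.500000, DF = 0.921432, PV = 36.396547
  t = 3.0000: CF_t = 1039.500000, DF = 0.906475, PV = 942.280483
Price P = sum_t PV_t = 1130.368557
Macaulay numerator sum_t t * PV_t:
  t * PV_t at t = 0.5000: 19.429415
  t * PV_t at t = 1.0000: 38.228066
  t * PV_t at t = 1.5000: 56.411313
  t * PV_t at t = 2.0000: 73.994180
  t * PV_t at t = 2.5000: 90.991367
  t * PV_t at t = 3.0000: 2826.841449
Macaulay duration D = (sum_t t * PV_t) / P = 3105.895789 / 1130.368557 = 2.747684

Answer: Macaulay duration = 2.7477 years


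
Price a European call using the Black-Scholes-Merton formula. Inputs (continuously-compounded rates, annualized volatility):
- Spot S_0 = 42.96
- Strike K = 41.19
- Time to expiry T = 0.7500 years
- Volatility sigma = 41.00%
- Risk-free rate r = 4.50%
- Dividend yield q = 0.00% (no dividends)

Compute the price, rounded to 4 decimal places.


Answer: Price = 7.5321

Derivation:
d1 = (ln(S/K) + (r - q + 0.5*sigma^2) * T) / (sigma * sqrt(T)) = 0.39108142
d2 = d1 - sigma * sqrt(T) = 0.03601100
exp(-rT) = 0.96681318; exp(-qT) = 1.00000000
C = S_0 * exp(-qT) * N(d1) - K * exp(-rT) * N(d2)
N(d1) = 0.65213147; N(d2) = 0.51436321
C = 42.9600 * 1.00000000 * 0.65213147 - 41.1900 * 0.96681318 * 0.51436321 = 7.5321


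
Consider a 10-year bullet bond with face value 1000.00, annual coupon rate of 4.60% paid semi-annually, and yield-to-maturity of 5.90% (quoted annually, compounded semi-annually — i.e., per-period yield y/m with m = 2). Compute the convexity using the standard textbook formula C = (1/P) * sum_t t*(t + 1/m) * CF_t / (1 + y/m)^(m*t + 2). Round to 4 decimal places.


Answer: Convexity = 73.3121

Derivation:
Coupon per period c = face * coupon_rate / m = 23.000000
Periods per year m = 2; per-period yield y/m = 0.029500
Number of cashflows N = 20
Cashflows (t years, CF_t, discount factor 1/(1+y/m)^(m*t), PV):
  t = 0.5000: CF_t = 23.000000, DF = 0.971345, PV = 22.340942
  t = 1.0000: CF_t = 23.000000, DF = 0.943512, PV = 21.700770
  t = 1.5000: CF_t = 23.000000, DF = 0.916476, PV = 21.078941
  t = 2.0000: CF_t = 23.000000, DF = 0.890214, PV = 20.474930
  t = 2.5000: CF_t = 23.000000, DF = 0.864706, PV = 19.888228
  t = 3.0000: CF_t = 23.000000, DF = 0.839928, PV = 19.318337
  t = 3.5000: CF_t = 23.000000, DF = 0.815860, PV = 18.764776
  t = 4.0000: CF_t = 23.000000, DF = 0.792482, PV = 18.227077
  t = 4.5000: CF_t = 23.000000, DF = 0.769773, PV = 17.704786
  t = 5.0000: CF_t = 23.000000, DF = 0.747716, PV = 17.197461
  t = 5.5000: CF_t = 23.000000, DF = 0.726290, PV = 16.704673
  t = 6.0000: CF_t = 23.000000, DF = 0.705479, PV = 16.226006
  t = 6.5000: CF_t = 23.000000, DF = 0.685263, PV = 15.761055
  t = 7.0000: CF_t = 23.000000, DF = 0.665627, PV = 15.309427
  t = 7.5000: CF_t = 23.000000, DF = 0.646554, PV = 14.870740
  t = 8.0000: CF_t = 23.000000, DF = 0.628027, PV = 14.444623
  t = 8.5000: CF_t = 23.000000, DF = 0.610031, PV = 14.030717
  t = 9.0000: CF_t = 23.000000, DF = 0.592551, PV = 13.628671
  t = 9.5000: CF_t = 23.000000, DF = 0.575572, PV = 13.238146
  t = 10.0000: CF_t = 1023.000000, DF = 0.559079, PV = 571.937555
Price P = sum_t PV_t = 902.847859
Convexity numerator sum_t t*(t + 1/m) * CF_t / (1+y/m)^(m*t + 2):
  t = 0.5000: term = 10.539470
  t = 1.0000: term = 30.712395
  t = 1.5000: term = 59.664683
  t = 2.0000: term = 96.591683
  t = 2.5000: term = 140.735818
  t = 3.0000: term = 191.384309
  t = 3.5000: term = 247.867002
  t = 4.0000: term = 309.554293
  t = 4.5000: term = 375.855140
  t = 5.0000: term = 446.215157
  t = 5.5000: term = 520.114802
  t = 6.0000: term = 597.067634
  t = 6.5000: term = 676.618656
  t = 7.0000: term = 758.342724
  t = 7.5000: term = 841.843029
  t = 8.0000: term = 926.749652
  t = 8.5000: term = 1012.718172
  t = 9.0000: term = 1099.428350
  t = 9.5000: term = 1186.582861
  t = 10.0000: term = 56661.127434
Convexity = (1/P) * sum = 66189.713266 / 902.847859 = 73.312145


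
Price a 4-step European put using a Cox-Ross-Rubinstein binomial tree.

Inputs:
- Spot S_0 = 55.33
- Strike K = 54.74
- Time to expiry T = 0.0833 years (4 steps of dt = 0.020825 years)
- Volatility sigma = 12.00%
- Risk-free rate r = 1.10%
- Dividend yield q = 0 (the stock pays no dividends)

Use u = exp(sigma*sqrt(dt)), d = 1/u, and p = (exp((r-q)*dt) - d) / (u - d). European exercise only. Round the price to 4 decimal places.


dt = T/N = 0.020825
u = exp(sigma*sqrt(dt)) = 1.017468; d = 1/u = 0.982832
p = (exp((r-q)*dt) - d) / (u - d) = 0.502285
Discount per step: exp(-r*dt) = 0.999771
Stock lattice S(k, i) with i counting down-moves:
  k=0: S(0,0) = 55.3300
  k=1: S(1,0) = 56.2965; S(1,1) = 54.3801
  k=2: S(2,0) = 57.2799; S(2,1) = 55.3300; S(2,2) = 53.4465
  k=3: S(3,0) = 58.2804; S(3,1) = 56.2965; S(3,2) = 54.3801; S(3,3) = 52.5289
  k=4: S(4,0) = 59.2985; S(4,1) = 57.2799; S(4,2) = 55.3300; S(4,3) = 53.4465; S(4,4) = 51.6271
Terminal payoffs V(N, i) = max(K - S_T, 0):
  V(4,0) = 0.000000; V(4,1) = 0.000000; V(4,2) = 0.000000; V(4,3) = 1.293499; V(4,4) = 3.112882
Backward induction: V(k, i) = exp(-r*dt) * [p * V(k+1, i) + (1-p) * V(k+1, i+1)].
  V(3,0) = exp(-r*dt) * [p*0.000000 + (1-p)*0.000000] = 0.000000
  V(3,1) = exp(-r*dt) * [p*0.000000 + (1-p)*0.000000] = 0.000000
  V(3,2) = exp(-r*dt) * [p*0.000000 + (1-p)*1.293499] = 0.643646
  V(3,3) = exp(-r*dt) * [p*1.293499 + (1-p)*3.112882] = 2.198529
  V(2,0) = exp(-r*dt) * [p*0.000000 + (1-p)*0.000000] = 0.000000
  V(2,1) = exp(-r*dt) * [p*0.000000 + (1-p)*0.643646] = 0.320279
  V(2,2) = exp(-r*dt) * [p*0.643646 + (1-p)*2.198529] = 1.417209
  V(1,0) = exp(-r*dt) * [p*0.000000 + (1-p)*0.320279] = 0.159371
  V(1,1) = exp(-r*dt) * [p*0.320279 + (1-p)*1.417209] = 0.866038
  V(0,0) = exp(-r*dt) * [p*0.159371 + (1-p)*0.866038] = 0.510973

Answer: Price = V(0,0) = 0.5110


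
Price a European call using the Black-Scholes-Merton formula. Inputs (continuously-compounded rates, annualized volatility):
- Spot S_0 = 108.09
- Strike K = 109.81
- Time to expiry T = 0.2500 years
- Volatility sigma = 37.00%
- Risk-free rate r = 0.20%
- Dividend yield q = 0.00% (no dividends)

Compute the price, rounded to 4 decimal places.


d1 = (ln(S/K) + (r - q + 0.5*sigma^2) * T) / (sigma * sqrt(T)) = 0.00986548
d2 = d1 - sigma * sqrt(T) = -0.17513452
exp(-rT) = 0.99950012; exp(-qT) = 1.00000000
C = S_0 * exp(-qT) * N(d1) - K * exp(-rT) * N(d2)
N(d1) = 0.50393569; N(d2) = 0.43048697
C = 108.0900 * 1.00000000 * 0.50393569 - 109.8100 * 0.99950012 * 0.43048697 = 7.2223

Answer: Price = 7.2223


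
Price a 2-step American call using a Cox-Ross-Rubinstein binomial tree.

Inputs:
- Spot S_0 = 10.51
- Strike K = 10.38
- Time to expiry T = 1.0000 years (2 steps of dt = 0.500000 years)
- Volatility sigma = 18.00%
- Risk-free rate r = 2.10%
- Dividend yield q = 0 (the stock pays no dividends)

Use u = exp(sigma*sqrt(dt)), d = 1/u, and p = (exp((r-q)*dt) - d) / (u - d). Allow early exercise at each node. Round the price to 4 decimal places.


dt = T/N = 0.500000
u = exp(sigma*sqrt(dt)) = 1.135734; d = 1/u = 0.880488
p = (exp((r-q)*dt) - d) / (u - d) = 0.509577
Discount per step: exp(-r*dt) = 0.989555
Stock lattice S(k, i) with i counting down-moves:
  k=0: S(0,0) = 10.5100
  k=1: S(1,0) = 11.9366; S(1,1) = 9.2539
  k=2: S(2,0) = 13.5568; S(2,1) = 10.5100; S(2,2) = 8.1480
Terminal payoffs V(N, i) = max(S_T - K, 0):
  V(2,0) = 3.176764; V(2,1) = 0.130000; V(2,2) = 0.000000
Backward induction: V(k, i) = exp(-r*dt) * [p * V(k+1, i) + (1-p) * V(k+1, i+1)]; then take max(V_cont, immediate exercise) for American.
  V(1,0) = exp(-r*dt) * [p*3.176764 + (1-p)*0.130000] = 1.664985; exercise = 1.556565; V(1,0) = max -> 1.664985
  V(1,1) = exp(-r*dt) * [p*0.130000 + (1-p)*0.000000] = 0.065553; exercise = 0.000000; V(1,1) = max -> 0.065553
  V(0,0) = exp(-r*dt) * [p*1.664985 + (1-p)*0.065553] = 0.871388; exercise = 0.130000; V(0,0) = max -> 0.871388

Answer: Price = V(0,0) = 0.8714


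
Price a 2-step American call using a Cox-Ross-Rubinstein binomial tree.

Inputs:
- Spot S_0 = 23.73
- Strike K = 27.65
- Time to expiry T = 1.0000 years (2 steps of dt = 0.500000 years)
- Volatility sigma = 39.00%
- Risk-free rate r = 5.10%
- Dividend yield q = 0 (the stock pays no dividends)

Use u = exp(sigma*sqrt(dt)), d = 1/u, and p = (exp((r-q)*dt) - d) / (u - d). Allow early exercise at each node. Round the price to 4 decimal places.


dt = T/N = 0.500000
u = exp(sigma*sqrt(dt)) = 1.317547; d = 1/u = 0.758986
p = (exp((r-q)*dt) - d) / (u - d) = 0.477731
Discount per step: exp(-r*dt) = 0.974822
Stock lattice S(k, i) with i counting down-moves:
  k=0: S(0,0) = 23.7300
  k=1: S(1,0) = 31.2654; S(1,1) = 18.0107
  k=2: S(2,0) = 41.1936; S(2,1) = 23.7300; S(2,2) = 13.6699
Terminal payoffs V(N, i) = max(S_T - K, 0):
  V(2,0) = 13.543619; V(2,1) = 0.000000; V(2,2) = 0.000000
Backward induction: V(k, i) = exp(-r*dt) * [p * V(k+1, i) + (1-p) * V(k+1, i+1)]; then take max(V_cont, immediate exercise) for American.
  V(1,0) = exp(-r*dt) * [p*13.543619 + (1-p)*0.000000] = 6.307300; exercise = 3.615389; V(1,0) = max -> 6.307300
  V(1,1) = exp(-r*dt) * [p*0.000000 + (1-p)*0.000000] = 0.000000; exercise = 0.000000; V(1,1) = max -> 0.000000
  V(0,0) = exp(-r*dt) * [p*6.307300 + (1-p)*0.000000] = 2.937326; exercise = 0.000000; V(0,0) = max -> 2.937326

Answer: Price = V(0,0) = 2.9373


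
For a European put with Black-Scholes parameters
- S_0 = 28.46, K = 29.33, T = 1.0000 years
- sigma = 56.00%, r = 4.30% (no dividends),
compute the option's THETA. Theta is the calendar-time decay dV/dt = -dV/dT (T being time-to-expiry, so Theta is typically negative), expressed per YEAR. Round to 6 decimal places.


d1 = 0.3030155530; d2 = -0.2569844470
phi(d1) = 0.3810412104; exp(-qT) = 1.0000000000; exp(-rT) = 0.9579113901
Theta = -S*exp(-qT)*phi(d1)*sigma/(2*sqrt(T)) + r*K*exp(-rT)*N(-d2) - q*S*exp(-qT)*N(-d1)
N(-d1) = 0.3809390045; N(-d2) = 0.6014046103; sqrt(T) = 1.0000000000
Term 1 = -28.4600 * 1.0000000000 * 0.3810412104 * 0.5600 / (2 * 1.0000000000) = -3.0364411974
Term 2 = 0.0430 * 29.3300 * 0.9579113901 * 0.6014046103 = 0.7265618810
Term 3 = 0 (no dividend yield, q = 0)
Theta = -3.0364411974 + (0.7265618810) + (0.0000000000) = -2.309879

Answer: Theta = -2.309879


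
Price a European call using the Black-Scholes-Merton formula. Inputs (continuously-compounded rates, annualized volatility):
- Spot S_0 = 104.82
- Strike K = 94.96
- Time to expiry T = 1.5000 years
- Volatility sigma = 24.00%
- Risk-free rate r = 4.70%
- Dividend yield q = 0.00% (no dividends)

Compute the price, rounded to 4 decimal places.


Answer: Price = 21.2605

Derivation:
d1 = (ln(S/K) + (r - q + 0.5*sigma^2) * T) / (sigma * sqrt(T)) = 0.72290172
d2 = d1 - sigma * sqrt(T) = 0.42896296
exp(-rT) = 0.93192774; exp(-qT) = 1.00000000
C = S_0 * exp(-qT) * N(d1) - K * exp(-rT) * N(d2)
N(d1) = 0.76512987; N(d2) = 0.66602491
C = 104.8200 * 1.00000000 * 0.76512987 - 94.9600 * 0.93192774 * 0.66602491 = 21.2605


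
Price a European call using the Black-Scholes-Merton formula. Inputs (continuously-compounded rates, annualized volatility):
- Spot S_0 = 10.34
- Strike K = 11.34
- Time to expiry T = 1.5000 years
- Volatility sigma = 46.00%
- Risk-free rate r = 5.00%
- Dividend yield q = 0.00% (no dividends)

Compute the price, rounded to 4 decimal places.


Answer: Price = 2.2244

Derivation:
d1 = (ln(S/K) + (r - q + 0.5*sigma^2) * T) / (sigma * sqrt(T)) = 0.25095479
d2 = d1 - sigma * sqrt(T) = -0.31242785
exp(-rT) = 0.92774349; exp(-qT) = 1.00000000
C = S_0 * exp(-qT) * N(d1) - K * exp(-rT) * N(d2)
N(d1) = 0.59907547; N(d2) = 0.37735769
C = 10.3400 * 1.00000000 * 0.59907547 - 11.3400 * 0.92774349 * 0.37735769 = 2.2244


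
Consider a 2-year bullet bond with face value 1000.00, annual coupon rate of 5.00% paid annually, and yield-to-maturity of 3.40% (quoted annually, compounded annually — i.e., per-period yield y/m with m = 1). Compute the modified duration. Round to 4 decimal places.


Answer: Modified duration = 1.8889

Derivation:
Coupon per period c = face * coupon_rate / m = 50.000000
Periods per year m = 1; per-period yield y/m = 0.034000
Number of cashflows N = 2
Cashflows (t years, CF_t, discount factor 1/(1+y/m)^(m*t), PV):
  t = 1.0000: CF_t = 50.000000, DF = 0.967118, PV = 48.355899
  t = 2.0000: CF_t = 1050.000000, DF = 0.935317, PV = 982.083064
Price P = sum_t PV_t = 1030.438963
First compute Macaulay numerator sum_t t * PV_t:
  t * PV_t at t = 1.0000: 48.355899
  t * PV_t at t = 2.0000: 1964.166127
Macaulay duration D = 2012.522027 / 1030.438963 = 1.953073
Modified duration = D / (1 + y/m) = 1.953073 / (1 + 0.034000) = 1.888852


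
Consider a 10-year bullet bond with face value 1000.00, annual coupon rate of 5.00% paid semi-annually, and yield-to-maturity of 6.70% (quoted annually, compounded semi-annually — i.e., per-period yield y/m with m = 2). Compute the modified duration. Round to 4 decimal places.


Answer: Modified duration = 7.5734

Derivation:
Coupon per period c = face * coupon_rate / m = 25.000000
Periods per year m = 2; per-period yield y/m = 0.033500
Number of cashflows N = 20
Cashflows (t years, CF_t, discount factor 1/(1+y/m)^(m*t), PV):
  t = 0.5000: CF_t = 25.000000, DF = 0.967586, PV = 24.189647
  t = 1.0000: CF_t = 25.000000, DF = 0.936222, PV = 23.405561
  t = 1.5000: CF_t = 25.000000, DF = 0.905876, PV = 22.646890
  t = 2.0000: CF_t = 25.000000, DF = 0.876512, PV = 21.912811
  t = 2.5000: CF_t = 25.000000, DF = 0.848101, PV = 21.202526
  t = 3.0000: CF_t = 25.000000, DF = 0.820611, PV = 20.515265
  t = 3.5000: CF_t = 25.000000, DF = 0.794011, PV = 19.850280
  t = 4.0000: CF_t = 25.000000, DF = 0.768274, PV = 19.206851
  t = 4.5000: CF_t = 25.000000, DF = 0.743371, PV = 18.584277
  t = 5.0000: CF_t = 25.000000, DF = 0.719275, PV = 17.981884
  t = 5.5000: CF_t = 25.000000, DF = 0.695961, PV = 17.399017
  t = 6.0000: CF_t = 25.000000, DF = 0.673402, PV = 16.835043
  t = 6.5000: CF_t = 25.000000, DF = 0.651574, PV = 16.289350
  t = 7.0000: CF_t = 25.000000, DF = 0.630454, PV = 15.761345
  t = 7.5000: CF_t = 25.000000, DF = 0.610018, PV = 15.250455
  t = 8.0000: CF_t = 25.000000, DF = 0.590245, PV = 14.756125
  t = 8.5000: CF_t = 25.000000, DF = 0.571113, PV = 14.277818
  t = 9.0000: CF_t = 25.000000, DF = 0.552601, PV = 13.815015
  t = 9.5000: CF_t = 25.000000, DF = 0.534689, PV = 13.367213
  t = 10.0000: CF_t = 1025.000000, DF = 0.517357, PV = 530.290987
Price P = sum_t PV_t = 877.538359
First compute Macaulay numerator sum_t t * PV_t:
  t * PV_t at t = 0.5000: 12.094823
  t * PV_t at t = 1.0000: 23.405561
  t * PV_t at t = 1.5000: 33.970335
  t * PV_t at t = 2.0000: 43.825621
  t * PV_t at t = 2.5000: 53.006315
  t * PV_t at t = 3.0000: 61.545794
  t * PV_t at t = 3.5000: 69.475981
  t * PV_t at t = 4.0000: 76.827403
  t * PV_t at t = 4.5000: 83.629248
  t * PV_t at t = 5.0000: 89.909422
  t * PV_t at t = 5.5000: 95.694595
  t * PV_t at t = 6.0000: 101.010260
  t * PV_t at t = 6.5000: 105.880775
  t * PV_t at t = 7.0000: 110.329415
  t * PV_t at t = 7.5000: 114.378411
  t * PV_t at t = 8.0000: 118.048997
  t * PV_t at t = 8.5000: 121.361450
  t * PV_t at t = 9.0000: 124.335132
  t * PV_t at t = 9.5000: 126.988524
  t * PV_t at t = 10.0000: 5302.909874
Macaulay duration D = 6868.627935 / 877.538359 = 7.827154
Modified duration = D / (1 + y/m) = 7.827154 / (1 + 0.033500) = 7.573444


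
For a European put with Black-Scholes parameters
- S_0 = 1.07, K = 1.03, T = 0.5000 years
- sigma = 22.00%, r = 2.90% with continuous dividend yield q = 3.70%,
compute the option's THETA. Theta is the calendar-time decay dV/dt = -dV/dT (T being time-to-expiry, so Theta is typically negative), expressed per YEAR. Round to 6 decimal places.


d1 = 0.2969838596; d2 = 0.1414203678
phi(d1) = 0.3817313311; exp(-qT) = 0.9816700746; exp(-rT) = 0.9856046187
Theta = -S*exp(-qT)*phi(d1)*sigma/(2*sqrt(T)) + r*K*exp(-rT)*N(-d2) - q*S*exp(-qT)*N(-d1)
N(-d1) = 0.3832394158; N(-d2) = 0.4437689324; sqrt(T) = 0.7071067812
Term 1 = -1.0700 * 0.9816700746 * 0.3817313311 * 0.2200 / (2 * 0.7071067812) = -0.0623756120
Term 2 = 0.0290 * 1.0300 * 0.9856046187 * 0.4437689324 = 0.0130645618
Term 3 = -0.0370 * 1.0700 * 0.9816700746 * 0.3832394158 = -0.0148943386
Theta = -0.0623756120 + (0.0130645618) + (-0.0148943386) = -0.064205

Answer: Theta = -0.064205


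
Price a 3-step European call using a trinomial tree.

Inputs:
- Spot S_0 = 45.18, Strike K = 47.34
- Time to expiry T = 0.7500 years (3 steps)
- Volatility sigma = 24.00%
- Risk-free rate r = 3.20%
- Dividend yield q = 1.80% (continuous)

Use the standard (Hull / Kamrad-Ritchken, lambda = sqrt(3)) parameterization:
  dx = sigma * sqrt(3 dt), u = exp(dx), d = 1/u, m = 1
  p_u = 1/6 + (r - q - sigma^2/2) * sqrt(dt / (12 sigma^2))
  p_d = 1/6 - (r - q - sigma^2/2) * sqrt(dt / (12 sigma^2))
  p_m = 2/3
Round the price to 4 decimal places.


dt = T/N = 0.250000; dx = sigma*sqrt(3*dt) = 0.207846
u = exp(dx) = 1.231024; d = 1/u = 0.812332
p_u = 0.157766, p_m = 0.666667, p_d = 0.175567
Discount per step: exp(-r*dt) = 0.992032
Stock lattice S(k, j) with j the centered position index:
  k=0: S(0,+0) = 45.1800
  k=1: S(1,-1) = 36.7012; S(1,+0) = 45.1800; S(1,+1) = 55.6177
  k=2: S(2,-2) = 29.8135; S(2,-1) = 36.7012; S(2,+0) = 45.1800; S(2,+1) = 55.6177; S(2,+2) = 68.4666
  k=3: S(3,-3) = 24.2185; S(3,-2) = 29.8135; S(3,-1) = 36.7012; S(3,+0) = 45.1800; S(3,+1) = 55.6177; S(3,+2) = 68.4666; S(3,+3) = 84.2841
Terminal payoffs V(N, j) = max(S_T - K, 0):
  V(3,-3) = 0.000000; V(3,-2) = 0.000000; V(3,-1) = 0.000000; V(3,+0) = 0.000000; V(3,+1) = 8.277651; V(3,+2) = 21.126646; V(3,+3) = 36.944063
Backward induction: V(k, j) = exp(-r*dt) * [p_u * V(k+1, j+1) + p_m * V(k+1, j) + p_d * V(k+1, j-1)]
  V(2,-2) = exp(-r*dt) * [p_u*0.000000 + p_m*0.000000 + p_d*0.000000] = 0.000000
  V(2,-1) = exp(-r*dt) * [p_u*0.000000 + p_m*0.000000 + p_d*0.000000] = 0.000000
  V(2,+0) = exp(-r*dt) * [p_u*8.277651 + p_m*0.000000 + p_d*0.000000] = 1.295525
  V(2,+1) = exp(-r*dt) * [p_u*21.126646 + p_m*8.277651 + p_d*0.000000] = 8.780968
  V(2,+2) = exp(-r*dt) * [p_u*36.944063 + p_m*21.126646 + p_d*8.277651] = 21.195981
  V(1,-1) = exp(-r*dt) * [p_u*1.295525 + p_m*0.000000 + p_d*0.000000] = 0.202761
  V(1,+0) = exp(-r*dt) * [p_u*8.780968 + p_m*1.295525 + p_d*0.000000] = 2.231100
  V(1,+1) = exp(-r*dt) * [p_u*21.195981 + p_m*8.780968 + p_d*1.295525] = 9.350330
  V(0,+0) = exp(-r*dt) * [p_u*9.350330 + p_m*2.231100 + p_d*0.202761] = 2.974271

Answer: Price = V(0,0) = 2.9743


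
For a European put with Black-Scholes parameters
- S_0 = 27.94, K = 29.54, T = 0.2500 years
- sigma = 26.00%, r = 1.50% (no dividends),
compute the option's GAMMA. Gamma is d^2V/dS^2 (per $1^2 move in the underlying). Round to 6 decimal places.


Answer: Gamma = 0.103859

Derivation:
d1 = -0.3345071021; d2 = -0.4645071021
phi(d1) = 0.3772353432; exp(-qT) = 1.0000000000; exp(-rT) = 0.9962570225
Gamma = exp(-qT) * phi(d1) / (S * sigma * sqrt(T)) = 1.0000000000 * 0.3772353432 / (27.9400 * 0.2600 * 0.5000000000) = 0.103859


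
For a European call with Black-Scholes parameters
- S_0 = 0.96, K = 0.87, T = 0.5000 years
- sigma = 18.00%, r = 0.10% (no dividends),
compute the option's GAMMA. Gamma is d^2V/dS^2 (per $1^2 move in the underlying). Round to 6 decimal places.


d1 = 0.8409862372; d2 = 0.7137070166
phi(d1) = 0.2801115230; exp(-qT) = 1.0000000000; exp(-rT) = 0.9995001250
Gamma = exp(-qT) * phi(d1) / (S * sigma * sqrt(T)) = 1.0000000000 * 0.2801115230 / (0.9600 * 0.1800 * 0.7071067812) = 2.292462

Answer: Gamma = 2.292462


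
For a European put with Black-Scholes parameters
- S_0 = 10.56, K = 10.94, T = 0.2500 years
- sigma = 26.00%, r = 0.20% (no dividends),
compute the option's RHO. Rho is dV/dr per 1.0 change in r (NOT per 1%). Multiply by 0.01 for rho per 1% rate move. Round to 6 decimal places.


Answer: Rho = -1.723471

Derivation:
d1 = -0.2030962978; d2 = -0.3330962978
phi(d1) = 0.3907987387; exp(-qT) = 1.0000000000; exp(-rT) = 0.9995001250
N(-d2) = 0.6304692031
Rho = -K*T*exp(-rT)*N(-d2) = -10.9400 * 0.2500 * 0.9995001250 * 0.6304692031 = -1.723471


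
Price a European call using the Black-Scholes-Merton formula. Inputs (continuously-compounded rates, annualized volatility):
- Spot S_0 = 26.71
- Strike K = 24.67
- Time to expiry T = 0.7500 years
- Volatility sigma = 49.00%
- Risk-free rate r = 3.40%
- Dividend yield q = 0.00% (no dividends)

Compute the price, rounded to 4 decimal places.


d1 = (ln(S/K) + (r - q + 0.5*sigma^2) * T) / (sigma * sqrt(T)) = 0.45949445
d2 = d1 - sigma * sqrt(T) = 0.03514201
exp(-rT) = 0.97482238; exp(-qT) = 1.00000000
C = S_0 * exp(-qT) * N(d1) - K * exp(-rT) * N(d2)
N(d1) = 0.67706043; N(d2) = 0.51401675
C = 26.7100 * 1.00000000 * 0.67706043 - 24.6700 * 0.97482238 * 0.51401675 = 5.7228

Answer: Price = 5.7228


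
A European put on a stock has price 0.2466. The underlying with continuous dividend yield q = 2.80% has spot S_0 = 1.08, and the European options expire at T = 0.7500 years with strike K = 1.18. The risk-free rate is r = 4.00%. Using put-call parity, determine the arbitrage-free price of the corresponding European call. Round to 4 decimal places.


Put-call parity: C - P = S_0 * exp(-qT) - K * exp(-rT).
S_0 * exp(-qT) = 1.0800 * 0.97921896 = 1.05755648
K * exp(-rT) = 1.1800 * 0.97044553 = 1.14512573
C = P + S*exp(-qT) - K*exp(-rT)
C = 0.2466 + 1.05755648 - 1.14512573 = 0.1590

Answer: Call price = 0.1590


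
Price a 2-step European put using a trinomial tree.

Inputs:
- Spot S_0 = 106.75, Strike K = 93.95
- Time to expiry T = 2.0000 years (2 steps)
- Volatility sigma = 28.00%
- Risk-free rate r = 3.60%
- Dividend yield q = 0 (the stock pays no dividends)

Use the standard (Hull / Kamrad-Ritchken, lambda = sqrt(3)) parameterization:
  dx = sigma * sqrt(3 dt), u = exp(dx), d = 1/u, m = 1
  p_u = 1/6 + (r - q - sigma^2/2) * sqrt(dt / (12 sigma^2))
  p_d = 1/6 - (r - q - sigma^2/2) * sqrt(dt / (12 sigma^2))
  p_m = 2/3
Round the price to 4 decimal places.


Answer: Price = V(0,0) = 7.3892

Derivation:
dt = T/N = 1.000000; dx = sigma*sqrt(3*dt) = 0.484974
u = exp(dx) = 1.624133; d = 1/u = 0.615713
p_u = 0.163368, p_m = 0.666667, p_d = 0.169966
Discount per step: exp(-r*dt) = 0.964640
Stock lattice S(k, j) with j the centered position index:
  k=0: S(0,+0) = 106.7500
  k=1: S(1,-1) = 65.7274; S(1,+0) = 106.7500; S(1,+1) = 173.3762
  k=2: S(2,-2) = 40.4692; S(2,-1) = 65.7274; S(2,+0) = 106.7500; S(2,+1) = 173.3762; S(2,+2) = 281.5861
Terminal payoffs V(N, j) = max(K - S_T, 0):
  V(2,-2) = 53.480800; V(2,-1) = 28.222630; V(2,+0) = 0.000000; V(2,+1) = 0.000000; V(2,+2) = 0.000000
Backward induction: V(k, j) = exp(-r*dt) * [p_u * V(k+1, j+1) + p_m * V(k+1, j) + p_d * V(k+1, j-1)]
  V(1,-1) = exp(-r*dt) * [p_u*0.000000 + p_m*28.222630 + p_d*53.480800] = 26.918282
  V(1,+0) = exp(-r*dt) * [p_u*0.000000 + p_m*0.000000 + p_d*28.222630] = 4.627266
  V(1,+1) = exp(-r*dt) * [p_u*0.000000 + p_m*0.000000 + p_d*0.000000] = 0.000000
  V(0,+0) = exp(-r*dt) * [p_u*0.000000 + p_m*4.627266 + p_d*26.918282] = 7.389175


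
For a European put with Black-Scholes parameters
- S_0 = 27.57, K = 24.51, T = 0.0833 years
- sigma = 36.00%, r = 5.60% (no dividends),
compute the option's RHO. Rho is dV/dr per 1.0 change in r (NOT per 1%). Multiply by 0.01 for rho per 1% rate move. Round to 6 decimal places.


d1 = 1.2291326996; d2 = 1.1252304378
phi(d1) = 0.1874351932; exp(-qT) = 1.0000000000; exp(-rT) = 0.9953460633
N(-d2) = 0.1302456991
Rho = -K*T*exp(-rT)*N(-d2) = -24.5100 * 0.0833 * 0.9953460633 * 0.1302456991 = -0.264683

Answer: Rho = -0.264683
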